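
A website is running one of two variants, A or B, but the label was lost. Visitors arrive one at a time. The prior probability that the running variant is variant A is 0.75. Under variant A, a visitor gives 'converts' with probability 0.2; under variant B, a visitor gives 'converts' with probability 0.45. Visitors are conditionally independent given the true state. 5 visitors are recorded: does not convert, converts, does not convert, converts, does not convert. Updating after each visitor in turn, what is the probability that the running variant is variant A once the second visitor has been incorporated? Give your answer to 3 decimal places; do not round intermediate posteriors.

0.660

Apply Bayes' rule sequentially, carrying P(A) forward.
After 'does not convert': P(A) = 0.8·0.7500 / (0.8·0.7500 + 0.55·0.2500) ≈ 0.8136
After 'converts': P(A) = 0.2·0.8136 / (0.2·0.8136 + 0.45·0.1864) ≈ 0.6598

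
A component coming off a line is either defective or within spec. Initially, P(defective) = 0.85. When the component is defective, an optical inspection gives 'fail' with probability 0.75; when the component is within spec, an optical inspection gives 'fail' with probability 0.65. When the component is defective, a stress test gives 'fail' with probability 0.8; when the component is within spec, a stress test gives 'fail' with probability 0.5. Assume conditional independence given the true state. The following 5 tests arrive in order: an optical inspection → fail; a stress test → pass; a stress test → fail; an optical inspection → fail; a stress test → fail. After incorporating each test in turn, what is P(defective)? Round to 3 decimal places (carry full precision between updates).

Each posterior becomes the prior for the next update.
After an optical inspection='fail': P(defective) = 0.75·0.8500 / (0.75·0.8500 + 0.65·0.1500) ≈ 0.8673
After a stress test='pass': P(defective) = 0.2·0.8673 / (0.2·0.8673 + 0.5·0.1327) ≈ 0.7234
After a stress test='fail': P(defective) = 0.8·0.7234 / (0.8·0.7234 + 0.5·0.2766) ≈ 0.8071
After an optical inspection='fail': P(defective) = 0.75·0.8071 / (0.75·0.8071 + 0.65·0.1929) ≈ 0.8284
After a stress test='fail': P(defective) = 0.8·0.8284 / (0.8·0.8284 + 0.5·0.1716) ≈ 0.8854

0.885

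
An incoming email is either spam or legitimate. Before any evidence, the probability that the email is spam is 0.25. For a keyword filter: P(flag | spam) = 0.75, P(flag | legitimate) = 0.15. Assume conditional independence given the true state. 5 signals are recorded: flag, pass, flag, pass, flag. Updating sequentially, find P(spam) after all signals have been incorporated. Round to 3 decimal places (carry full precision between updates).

0.783

Each posterior becomes the prior for the next update.
After 'flag': P(spam) = 0.75·0.2500 / (0.75·0.2500 + 0.15·0.7500) ≈ 0.6250
After 'pass': P(spam) = 0.25·0.6250 / (0.25·0.6250 + 0.85·0.3750) ≈ 0.3289
After 'flag': P(spam) = 0.75·0.3289 / (0.75·0.3289 + 0.15·0.6711) ≈ 0.7102
After 'pass': P(spam) = 0.25·0.7102 / (0.25·0.7102 + 0.85·0.2898) ≈ 0.4189
After 'flag': P(spam) = 0.75·0.4189 / (0.75·0.4189 + 0.15·0.5811) ≈ 0.7828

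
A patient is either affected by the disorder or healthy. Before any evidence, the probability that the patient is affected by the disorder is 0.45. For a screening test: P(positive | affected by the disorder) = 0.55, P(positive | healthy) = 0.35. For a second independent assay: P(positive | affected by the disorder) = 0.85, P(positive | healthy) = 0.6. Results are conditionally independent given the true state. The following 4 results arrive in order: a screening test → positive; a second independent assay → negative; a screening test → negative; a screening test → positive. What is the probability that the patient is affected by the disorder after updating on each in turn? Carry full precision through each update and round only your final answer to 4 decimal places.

0.3441

Apply Bayes' rule sequentially, carrying P(affected) forward.
After a screening test='positive': P(affected) = 0.55·0.4500 / (0.55·0.4500 + 0.35·0.5500) ≈ 0.5625
After a second independent assay='negative': P(affected) = 0.15·0.5625 / (0.15·0.5625 + 0.4·0.4375) ≈ 0.3253
After a screening test='negative': P(affected) = 0.45·0.3253 / (0.45·0.3253 + 0.65·0.6747) ≈ 0.2503
After a screening test='positive': P(affected) = 0.55·0.2503 / (0.55·0.2503 + 0.35·0.7497) ≈ 0.3441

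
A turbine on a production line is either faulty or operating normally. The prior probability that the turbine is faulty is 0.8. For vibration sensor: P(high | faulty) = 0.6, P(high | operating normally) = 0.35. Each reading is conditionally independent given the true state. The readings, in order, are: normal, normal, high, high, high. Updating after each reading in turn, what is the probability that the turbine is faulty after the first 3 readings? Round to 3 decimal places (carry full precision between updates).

Each posterior becomes the prior for the next update.
After 'normal': P(faulty) = 0.4·0.8000 / (0.4·0.8000 + 0.65·0.2000) ≈ 0.7111
After 'normal': P(faulty) = 0.4·0.7111 / (0.4·0.7111 + 0.65·0.2889) ≈ 0.6024
After 'high': P(faulty) = 0.6·0.6024 / (0.6·0.6024 + 0.35·0.3976) ≈ 0.7220

0.722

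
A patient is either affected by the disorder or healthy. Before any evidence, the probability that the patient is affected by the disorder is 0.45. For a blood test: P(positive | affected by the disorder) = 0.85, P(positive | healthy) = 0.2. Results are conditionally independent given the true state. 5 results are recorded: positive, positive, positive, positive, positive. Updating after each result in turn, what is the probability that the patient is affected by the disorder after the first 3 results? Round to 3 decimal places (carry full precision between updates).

Apply Bayes' rule sequentially, carrying P(affected) forward.
After 'positive': P(affected) = 0.85·0.4500 / (0.85·0.4500 + 0.2·0.5500) ≈ 0.7766
After 'positive': P(affected) = 0.85·0.7766 / (0.85·0.7766 + 0.2·0.2234) ≈ 0.9366
After 'positive': P(affected) = 0.85·0.9366 / (0.85·0.9366 + 0.2·0.0634) ≈ 0.9843

0.984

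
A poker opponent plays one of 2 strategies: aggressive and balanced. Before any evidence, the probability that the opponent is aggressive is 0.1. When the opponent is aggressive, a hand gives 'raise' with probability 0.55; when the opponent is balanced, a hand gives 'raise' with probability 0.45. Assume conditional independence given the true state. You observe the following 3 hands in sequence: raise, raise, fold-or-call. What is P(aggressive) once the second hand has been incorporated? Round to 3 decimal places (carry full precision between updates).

After 'raise': P(aggressive) = 0.55·0.1000 / (0.55·0.1000 + 0.45·0.9000) ≈ 0.1196
After 'raise': P(aggressive) = 0.55·0.1196 / (0.55·0.1196 + 0.45·0.8804) ≈ 0.1424

0.142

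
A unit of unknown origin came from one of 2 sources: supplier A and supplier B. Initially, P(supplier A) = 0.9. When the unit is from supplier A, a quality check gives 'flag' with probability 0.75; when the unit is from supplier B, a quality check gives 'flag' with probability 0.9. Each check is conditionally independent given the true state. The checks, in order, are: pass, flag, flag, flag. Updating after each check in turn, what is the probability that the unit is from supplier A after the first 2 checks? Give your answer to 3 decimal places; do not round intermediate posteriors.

0.949

After 'pass': P(supplier A) = 0.25·0.9000 / (0.25·0.9000 + 0.1·0.1000) ≈ 0.9574
After 'flag': P(supplier A) = 0.75·0.9574 / (0.75·0.9574 + 0.9·0.0426) ≈ 0.9494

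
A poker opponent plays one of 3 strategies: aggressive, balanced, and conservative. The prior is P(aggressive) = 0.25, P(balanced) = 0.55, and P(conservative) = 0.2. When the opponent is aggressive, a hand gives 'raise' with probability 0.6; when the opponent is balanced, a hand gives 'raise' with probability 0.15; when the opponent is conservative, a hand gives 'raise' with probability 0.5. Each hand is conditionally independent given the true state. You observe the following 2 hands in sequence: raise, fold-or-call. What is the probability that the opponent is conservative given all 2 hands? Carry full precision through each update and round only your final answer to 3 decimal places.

0.278

After 'raise': normaliser = 0.6·0.2500 + 0.15·0.5500 + 0.5·0.2000; P(aggressive) ≈ 0.4511, P(balanced) ≈ 0.2481, P(conservative) ≈ 0.3008
After 'fold-or-call': normaliser = 0.4·0.4511 + 0.85·0.2481 + 0.5·0.3008; P(aggressive) ≈ 0.3331, P(balanced) ≈ 0.3893, P(conservative) ≈ 0.2776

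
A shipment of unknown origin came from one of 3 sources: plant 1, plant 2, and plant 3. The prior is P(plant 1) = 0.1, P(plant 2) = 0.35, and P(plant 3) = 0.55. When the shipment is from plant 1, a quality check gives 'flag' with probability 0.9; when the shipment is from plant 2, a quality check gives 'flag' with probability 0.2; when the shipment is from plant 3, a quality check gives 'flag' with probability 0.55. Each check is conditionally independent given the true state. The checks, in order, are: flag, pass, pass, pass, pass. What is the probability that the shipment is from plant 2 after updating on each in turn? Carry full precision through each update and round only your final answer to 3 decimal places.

0.698

After 'flag': normaliser = 0.9·0.1000 + 0.2·0.3500 + 0.55·0.5500; P(plant 1) ≈ 0.1946, P(plant 2) ≈ 0.1514, P(plant 3) ≈ 0.6541
After 'pass': normaliser = 0.1·0.1946 + 0.8·0.1514 + 0.45·0.6541; P(plant 1) ≈ 0.0447, P(plant 2) ≈ 0.2784, P(plant 3) ≈ 0.6768
After 'pass': normaliser = 0.1·0.0447 + 0.8·0.2784 + 0.45·0.6768; P(plant 1) ≈ 0.0084, P(plant 2) ≈ 0.4189, P(plant 3) ≈ 0.5727
After 'pass': normaliser = 0.1·0.0084 + 0.8·0.4189 + 0.45·0.5727; P(plant 1) ≈ 0.0014, P(plant 2) ≈ 0.5645, P(plant 3) ≈ 0.4341
After 'pass': normaliser = 0.1·0.0014 + 0.8·0.5645 + 0.45·0.4341; P(plant 1) ≈ 0.0002, P(plant 2) ≈ 0.6979, P(plant 3) ≈ 0.3019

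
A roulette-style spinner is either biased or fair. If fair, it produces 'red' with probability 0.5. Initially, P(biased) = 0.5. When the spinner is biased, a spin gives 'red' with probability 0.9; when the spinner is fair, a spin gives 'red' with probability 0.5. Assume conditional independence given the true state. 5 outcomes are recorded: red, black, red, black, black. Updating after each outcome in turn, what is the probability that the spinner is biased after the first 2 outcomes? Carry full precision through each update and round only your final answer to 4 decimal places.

After 'red': P(biased) = 0.9·0.5000 / (0.9·0.5000 + 0.5·0.5000) ≈ 0.6429
After 'black': P(biased) = 0.1·0.6429 / (0.1·0.6429 + 0.5·0.3571) ≈ 0.2647

0.2647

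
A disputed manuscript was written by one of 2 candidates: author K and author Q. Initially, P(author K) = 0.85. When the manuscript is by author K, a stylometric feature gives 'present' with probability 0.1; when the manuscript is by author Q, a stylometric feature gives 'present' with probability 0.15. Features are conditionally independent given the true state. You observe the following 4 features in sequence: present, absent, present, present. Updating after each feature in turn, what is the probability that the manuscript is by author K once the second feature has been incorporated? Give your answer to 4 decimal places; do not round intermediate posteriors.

After 'present': P(author K) = 0.1·0.8500 / (0.1·0.8500 + 0.15·0.1500) ≈ 0.7907
After 'absent': P(author K) = 0.9·0.7907 / (0.9·0.7907 + 0.85·0.2093) ≈ 0.8000

0.8000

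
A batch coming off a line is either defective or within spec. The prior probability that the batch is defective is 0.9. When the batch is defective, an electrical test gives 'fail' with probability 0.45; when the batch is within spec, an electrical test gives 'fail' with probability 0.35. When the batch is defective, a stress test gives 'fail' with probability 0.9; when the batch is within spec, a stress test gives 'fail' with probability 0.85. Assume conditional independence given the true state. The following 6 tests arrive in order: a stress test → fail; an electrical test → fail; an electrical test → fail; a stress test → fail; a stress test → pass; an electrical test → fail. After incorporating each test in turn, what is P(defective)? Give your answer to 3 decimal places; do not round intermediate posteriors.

Apply Bayes' rule sequentially, carrying P(defective) forward.
After a stress test='fail': P(defective) = 0.9·0.9000 / (0.9·0.9000 + 0.85·0.1000) ≈ 0.9050
After an electrical test='fail': P(defective) = 0.45·0.9050 / (0.45·0.9050 + 0.35·0.0950) ≈ 0.9245
After an electrical test='fail': P(defective) = 0.45·0.9245 / (0.45·0.9245 + 0.35·0.0755) ≈ 0.9403
After a stress test='fail': P(defective) = 0.9·0.9403 / (0.9·0.9403 + 0.85·0.0597) ≈ 0.9434
After a stress test='pass': P(defective) = 0.1·0.9434 / (0.1·0.9434 + 0.15·0.0566) ≈ 0.9175
After an electrical test='fail': P(defective) = 0.45·0.9175 / (0.45·0.9175 + 0.35·0.0825) ≈ 0.9346

0.935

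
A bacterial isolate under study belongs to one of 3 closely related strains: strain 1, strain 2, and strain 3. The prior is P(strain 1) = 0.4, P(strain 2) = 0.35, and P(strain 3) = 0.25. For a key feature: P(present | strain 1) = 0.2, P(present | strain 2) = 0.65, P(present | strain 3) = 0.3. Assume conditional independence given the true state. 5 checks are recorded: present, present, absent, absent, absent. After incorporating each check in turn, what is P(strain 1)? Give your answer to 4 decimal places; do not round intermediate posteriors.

Each posterior becomes the prior for the next update.
After 'present': normaliser = 0.2·0.4000 + 0.65·0.3500 + 0.3·0.2500; P(strain 1) ≈ 0.2092, P(strain 2) ≈ 0.5948, P(strain 3) ≈ 0.1961
After 'present': normaliser = 0.2·0.2092 + 0.65·0.5948 + 0.3·0.1961; P(strain 1) ≈ 0.0858, P(strain 2) ≈ 0.7934, P(strain 3) ≈ 0.1207
After 'absent': normaliser = 0.8·0.0858 + 0.35·0.7934 + 0.7·0.1207; P(strain 1) ≈ 0.1594, P(strain 2) ≈ 0.6445, P(strain 3) ≈ 0.1961
After 'absent': normaliser = 0.8·0.1594 + 0.35·0.6445 + 0.7·0.1961; P(strain 1) ≈ 0.2600, P(strain 2) ≈ 0.4600, P(strain 3) ≈ 0.2800
After 'absent': normaliser = 0.8·0.2600 + 0.35·0.4600 + 0.7·0.2800; P(strain 1) ≈ 0.3682, P(strain 2) ≈ 0.2850, P(strain 3) ≈ 0.3469

0.3682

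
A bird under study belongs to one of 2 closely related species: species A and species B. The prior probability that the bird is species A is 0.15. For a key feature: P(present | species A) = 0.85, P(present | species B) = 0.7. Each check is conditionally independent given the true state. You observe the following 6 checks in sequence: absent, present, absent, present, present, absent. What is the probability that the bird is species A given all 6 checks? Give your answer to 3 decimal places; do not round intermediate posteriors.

0.038

After 'absent': P(species A) = 0.15·0.1500 / (0.15·0.1500 + 0.3·0.8500) ≈ 0.0811
After 'present': P(species A) = 0.85·0.0811 / (0.85·0.0811 + 0.7·0.9189) ≈ 0.0968
After 'absent': P(species A) = 0.15·0.0968 / (0.15·0.0968 + 0.3·0.9032) ≈ 0.0508
After 'present': P(species A) = 0.85·0.0508 / (0.85·0.0508 + 0.7·0.9492) ≈ 0.0611
After 'present': P(species A) = 0.85·0.0611 / (0.85·0.0611 + 0.7·0.9389) ≈ 0.0732
After 'absent': P(species A) = 0.15·0.0732 / (0.15·0.0732 + 0.3·0.9268) ≈ 0.0380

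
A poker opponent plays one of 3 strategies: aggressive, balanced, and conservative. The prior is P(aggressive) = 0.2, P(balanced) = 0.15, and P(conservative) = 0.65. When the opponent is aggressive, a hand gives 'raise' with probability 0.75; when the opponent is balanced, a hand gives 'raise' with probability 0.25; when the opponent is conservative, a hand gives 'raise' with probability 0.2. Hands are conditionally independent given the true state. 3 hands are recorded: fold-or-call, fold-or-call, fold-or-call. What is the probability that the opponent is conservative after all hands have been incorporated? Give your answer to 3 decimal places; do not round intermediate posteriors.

0.834

After 'fold-or-call': normaliser = 0.25·0.2000 + 0.75·0.1500 + 0.8·0.6500; P(aggressive) ≈ 0.0733, P(balanced) ≈ 0.1648, P(conservative) ≈ 0.7619
After 'fold-or-call': normaliser = 0.25·0.0733 + 0.75·0.1648 + 0.8·0.7619; P(aggressive) ≈ 0.0244, P(balanced) ≈ 0.1645, P(conservative) ≈ 0.8111
After 'fold-or-call': normaliser = 0.25·0.0244 + 0.75·0.1645 + 0.8·0.8111; P(aggressive) ≈ 0.0078, P(balanced) ≈ 0.1585, P(conservative) ≈ 0.8337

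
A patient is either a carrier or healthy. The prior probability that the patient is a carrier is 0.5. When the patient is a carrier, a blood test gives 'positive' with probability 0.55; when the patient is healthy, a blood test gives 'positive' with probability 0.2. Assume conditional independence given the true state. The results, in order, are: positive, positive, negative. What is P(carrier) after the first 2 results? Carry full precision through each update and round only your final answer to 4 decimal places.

0.8832

After 'positive': P(carrier) = 0.55·0.5000 / (0.55·0.5000 + 0.2·0.5000) ≈ 0.7333
After 'positive': P(carrier) = 0.55·0.7333 / (0.55·0.7333 + 0.2·0.2667) ≈ 0.8832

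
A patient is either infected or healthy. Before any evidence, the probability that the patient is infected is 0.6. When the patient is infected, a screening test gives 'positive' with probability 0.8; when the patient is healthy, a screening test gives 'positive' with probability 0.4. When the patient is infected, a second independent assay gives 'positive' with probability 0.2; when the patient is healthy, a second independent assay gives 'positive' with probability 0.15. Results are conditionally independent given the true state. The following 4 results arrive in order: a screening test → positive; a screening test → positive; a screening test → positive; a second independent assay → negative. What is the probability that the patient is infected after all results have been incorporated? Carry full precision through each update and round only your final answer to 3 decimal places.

After a screening test='positive': P(infected) = 0.8·0.6000 / (0.8·0.6000 + 0.4·0.4000) ≈ 0.7500
After a screening test='positive': P(infected) = 0.8·0.7500 / (0.8·0.7500 + 0.4·0.2500) ≈ 0.8571
After a screening test='positive': P(infected) = 0.8·0.8571 / (0.8·0.8571 + 0.4·0.1429) ≈ 0.9231
After a second independent assay='negative': P(infected) = 0.8·0.9231 / (0.8·0.9231 + 0.85·0.0769) ≈ 0.9187

0.919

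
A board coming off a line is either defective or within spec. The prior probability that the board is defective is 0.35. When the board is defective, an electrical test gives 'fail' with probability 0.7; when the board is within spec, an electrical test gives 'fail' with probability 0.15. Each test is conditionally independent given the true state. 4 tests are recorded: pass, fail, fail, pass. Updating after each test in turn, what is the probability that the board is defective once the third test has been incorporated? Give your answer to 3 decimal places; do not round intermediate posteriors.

After 'pass': P(defective) = 0.3·0.3500 / (0.3·0.3500 + 0.85·0.6500) ≈ 0.1597
After 'fail': P(defective) = 0.7·0.1597 / (0.7·0.1597 + 0.15·0.8403) ≈ 0.4700
After 'fail': P(defective) = 0.7·0.4700 / (0.7·0.4700 + 0.15·0.5300) ≈ 0.8054

0.805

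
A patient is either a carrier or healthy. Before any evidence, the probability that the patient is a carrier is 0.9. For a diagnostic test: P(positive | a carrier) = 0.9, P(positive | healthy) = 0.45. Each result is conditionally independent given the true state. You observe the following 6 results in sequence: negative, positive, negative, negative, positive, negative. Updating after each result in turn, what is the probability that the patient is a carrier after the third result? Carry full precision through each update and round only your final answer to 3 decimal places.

Apply Bayes' rule sequentially, carrying P(carrier) forward.
After 'negative': P(carrier) = 0.1·0.9000 / (0.1·0.9000 + 0.55·0.1000) ≈ 0.6207
After 'positive': P(carrier) = 0.9·0.6207 / (0.9·0.6207 + 0.45·0.3793) ≈ 0.7660
After 'negative': P(carrier) = 0.1·0.7660 / (0.1·0.7660 + 0.55·0.2340) ≈ 0.3731

0.373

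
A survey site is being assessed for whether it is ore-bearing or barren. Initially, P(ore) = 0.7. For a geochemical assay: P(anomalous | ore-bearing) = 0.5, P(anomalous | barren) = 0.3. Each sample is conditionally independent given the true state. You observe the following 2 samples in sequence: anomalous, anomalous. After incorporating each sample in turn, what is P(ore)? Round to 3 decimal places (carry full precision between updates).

0.866

Each posterior becomes the prior for the next update.
After 'anomalous': P(ore) = 0.5·0.7000 / (0.5·0.7000 + 0.3·0.3000) ≈ 0.7955
After 'anomalous': P(ore) = 0.5·0.7955 / (0.5·0.7955 + 0.3·0.2045) ≈ 0.8663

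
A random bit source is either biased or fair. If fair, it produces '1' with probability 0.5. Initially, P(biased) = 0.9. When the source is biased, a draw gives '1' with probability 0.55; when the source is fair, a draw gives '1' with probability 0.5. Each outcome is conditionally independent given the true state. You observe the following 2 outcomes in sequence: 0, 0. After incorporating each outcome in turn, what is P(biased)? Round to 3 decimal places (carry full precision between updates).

Each posterior becomes the prior for the next update.
After '0': P(biased) = 0.45·0.9000 / (0.45·0.9000 + 0.5·0.1000) ≈ 0.8901
After '0': P(biased) = 0.45·0.8901 / (0.45·0.8901 + 0.5·0.1099) ≈ 0.8794

0.879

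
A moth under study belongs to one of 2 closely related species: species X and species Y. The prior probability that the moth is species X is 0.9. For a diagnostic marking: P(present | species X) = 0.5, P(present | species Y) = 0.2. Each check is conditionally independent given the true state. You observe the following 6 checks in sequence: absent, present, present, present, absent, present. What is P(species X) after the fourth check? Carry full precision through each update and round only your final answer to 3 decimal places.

0.989

After 'absent': P(species X) = 0.5·0.9000 / (0.5·0.9000 + 0.8·0.1000) ≈ 0.8491
After 'present': P(species X) = 0.5·0.8491 / (0.5·0.8491 + 0.2·0.1509) ≈ 0.9336
After 'present': P(species X) = 0.5·0.9336 / (0.5·0.9336 + 0.2·0.0664) ≈ 0.9723
After 'present': P(species X) = 0.5·0.9723 / (0.5·0.9723 + 0.2·0.0277) ≈ 0.9888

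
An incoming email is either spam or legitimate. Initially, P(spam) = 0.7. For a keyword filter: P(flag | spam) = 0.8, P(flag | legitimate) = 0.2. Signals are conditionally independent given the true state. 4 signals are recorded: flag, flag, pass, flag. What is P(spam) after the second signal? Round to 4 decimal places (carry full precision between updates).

After 'flag': P(spam) = 0.8·0.7000 / (0.8·0.7000 + 0.2·0.3000) ≈ 0.9032
After 'flag': P(spam) = 0.8·0.9032 / (0.8·0.9032 + 0.2·0.0968) ≈ 0.9739

0.9739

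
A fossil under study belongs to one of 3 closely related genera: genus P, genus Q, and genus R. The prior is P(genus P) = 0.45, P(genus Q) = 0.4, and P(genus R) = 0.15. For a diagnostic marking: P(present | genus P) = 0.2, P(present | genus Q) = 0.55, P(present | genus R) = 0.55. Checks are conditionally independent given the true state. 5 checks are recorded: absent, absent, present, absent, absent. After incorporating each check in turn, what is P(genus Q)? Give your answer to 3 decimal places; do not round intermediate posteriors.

0.183

Apply Bayes' rule sequentially, carrying P(genus Q) forward.
After 'absent': normaliser = 0.8·0.4500 + 0.45·0.4000 + 0.45·0.1500; P(genus P) ≈ 0.5926, P(genus Q) ≈ 0.2963, P(genus R) ≈ 0.1111
After 'absent': normaliser = 0.8·0.5926 + 0.45·0.2963 + 0.45·0.1111; P(genus P) ≈ 0.7211, P(genus Q) ≈ 0.2028, P(genus R) ≈ 0.0761
After 'present': normaliser = 0.2·0.7211 + 0.55·0.2028 + 0.55·0.0761; P(genus P) ≈ 0.4846, P(genus Q) ≈ 0.3748, P(genus R) ≈ 0.1406
After 'absent': normaliser = 0.8·0.4846 + 0.45·0.3748 + 0.45·0.1406; P(genus P) ≈ 0.6257, P(genus Q) ≈ 0.2722, P(genus R) ≈ 0.1021
After 'absent': normaliser = 0.8·0.6257 + 0.45·0.2722 + 0.45·0.1021; P(genus P) ≈ 0.7482, P(genus Q) ≈ 0.1831, P(genus R) ≈ 0.0687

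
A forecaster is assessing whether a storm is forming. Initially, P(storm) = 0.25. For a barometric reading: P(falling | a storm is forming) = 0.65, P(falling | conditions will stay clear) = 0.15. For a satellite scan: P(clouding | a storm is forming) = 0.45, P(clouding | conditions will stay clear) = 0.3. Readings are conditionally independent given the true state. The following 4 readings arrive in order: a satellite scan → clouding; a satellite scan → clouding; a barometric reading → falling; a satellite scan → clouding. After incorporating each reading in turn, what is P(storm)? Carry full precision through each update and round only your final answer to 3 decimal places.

0.830

After a satellite scan='clouding': P(storm) = 0.45·0.2500 / (0.45·0.2500 + 0.3·0.7500) ≈ 0.3333
After a satellite scan='clouding': P(storm) = 0.45·0.3333 / (0.45·0.3333 + 0.3·0.6667) ≈ 0.4286
After a barometric reading='falling': P(storm) = 0.65·0.4286 / (0.65·0.4286 + 0.15·0.5714) ≈ 0.7647
After a satellite scan='clouding': P(storm) = 0.45·0.7647 / (0.45·0.7647 + 0.3·0.2353) ≈ 0.8298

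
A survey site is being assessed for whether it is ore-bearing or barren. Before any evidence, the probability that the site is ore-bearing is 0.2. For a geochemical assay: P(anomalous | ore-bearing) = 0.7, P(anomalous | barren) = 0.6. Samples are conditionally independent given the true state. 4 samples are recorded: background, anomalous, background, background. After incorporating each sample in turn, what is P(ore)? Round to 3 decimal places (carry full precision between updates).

After 'background': P(ore) = 0.3·0.2000 / (0.3·0.2000 + 0.4·0.8000) ≈ 0.1579
After 'anomalous': P(ore) = 0.7·0.1579 / (0.7·0.1579 + 0.6·0.8421) ≈ 0.1795
After 'background': P(ore) = 0.3·0.1795 / (0.3·0.1795 + 0.4·0.8205) ≈ 0.1409
After 'background': P(ore) = 0.3·0.1409 / (0.3·0.1409 + 0.4·0.8591) ≈ 0.1096

0.110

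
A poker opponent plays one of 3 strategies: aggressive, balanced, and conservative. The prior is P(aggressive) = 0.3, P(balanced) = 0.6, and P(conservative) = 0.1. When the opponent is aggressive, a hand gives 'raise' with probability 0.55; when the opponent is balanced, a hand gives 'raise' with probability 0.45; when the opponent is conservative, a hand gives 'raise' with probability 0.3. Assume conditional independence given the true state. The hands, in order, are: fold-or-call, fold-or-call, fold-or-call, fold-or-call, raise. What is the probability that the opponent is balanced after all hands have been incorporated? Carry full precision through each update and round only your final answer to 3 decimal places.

0.639

Apply Bayes' rule sequentially, carrying P(balanced) forward.
After 'fold-or-call': normaliser = 0.45·0.3000 + 0.55·0.6000 + 0.7·0.1000; P(aggressive) ≈ 0.2523, P(balanced) ≈ 0.6168, P(conservative) ≈ 0.1308
After 'fold-or-call': normaliser = 0.45·0.2523 + 0.55·0.6168 + 0.7·0.1308; P(aggressive) ≈ 0.2086, P(balanced) ≈ 0.6232, P(conservative) ≈ 0.1682
After 'fold-or-call': normaliser = 0.45·0.2086 + 0.55·0.6232 + 0.7·0.1682; P(aggressive) ≈ 0.1693, P(balanced) ≈ 0.6183, P(conservative) ≈ 0.2124
After 'fold-or-call': normaliser = 0.45·0.1693 + 0.55·0.6183 + 0.7·0.2124; P(aggressive) ≈ 0.1349, P(balanced) ≈ 0.6019, P(conservative) ≈ 0.2632
After 'raise': normaliser = 0.55·0.1349 + 0.45·0.6019 + 0.3·0.2632; P(aggressive) ≈ 0.1749, P(balanced) ≈ 0.6388, P(conservative) ≈ 0.1862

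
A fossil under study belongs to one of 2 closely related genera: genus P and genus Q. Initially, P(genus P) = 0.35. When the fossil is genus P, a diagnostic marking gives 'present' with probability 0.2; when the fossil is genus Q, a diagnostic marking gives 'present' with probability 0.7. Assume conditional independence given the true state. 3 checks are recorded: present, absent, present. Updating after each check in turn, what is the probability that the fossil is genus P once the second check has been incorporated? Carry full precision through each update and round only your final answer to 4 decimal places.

Apply Bayes' rule sequentially, carrying P(genus P) forward.
After 'present': P(genus P) = 0.2·0.3500 / (0.2·0.3500 + 0.7·0.6500) ≈ 0.1333
After 'absent': P(genus P) = 0.8·0.1333 / (0.8·0.1333 + 0.3·0.8667) ≈ 0.2909

0.2909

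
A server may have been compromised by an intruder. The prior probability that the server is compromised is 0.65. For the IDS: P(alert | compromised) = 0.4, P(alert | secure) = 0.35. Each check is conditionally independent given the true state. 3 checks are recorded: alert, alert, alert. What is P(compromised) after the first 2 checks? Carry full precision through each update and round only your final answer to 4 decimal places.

After 'alert': P(compromised) = 0.4·0.6500 / (0.4·0.6500 + 0.35·0.3500) ≈ 0.6797
After 'alert': P(compromised) = 0.4·0.6797 / (0.4·0.6797 + 0.35·0.3203) ≈ 0.7081

0.7081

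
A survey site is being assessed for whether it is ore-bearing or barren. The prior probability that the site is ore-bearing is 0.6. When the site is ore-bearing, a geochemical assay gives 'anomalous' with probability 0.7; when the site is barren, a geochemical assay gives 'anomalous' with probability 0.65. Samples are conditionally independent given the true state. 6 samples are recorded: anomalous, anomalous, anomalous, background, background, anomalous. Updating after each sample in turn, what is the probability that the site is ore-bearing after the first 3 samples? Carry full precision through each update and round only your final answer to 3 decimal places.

Each posterior becomes the prior for the next update.
After 'anomalous': P(ore) = 0.7·0.6000 / (0.7·0.6000 + 0.65·0.4000) ≈ 0.6176
After 'anomalous': P(ore) = 0.7·0.6176 / (0.7·0.6176 + 0.65·0.3824) ≈ 0.6350
After 'anomalous': P(ore) = 0.7·0.6350 / (0.7·0.6350 + 0.65·0.3650) ≈ 0.6520

0.652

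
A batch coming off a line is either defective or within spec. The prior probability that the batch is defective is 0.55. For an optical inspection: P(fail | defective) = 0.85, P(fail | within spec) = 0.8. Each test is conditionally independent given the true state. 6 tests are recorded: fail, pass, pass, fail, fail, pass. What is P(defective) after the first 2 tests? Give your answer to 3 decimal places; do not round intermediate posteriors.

0.493

After 'fail': P(defective) = 0.85·0.5500 / (0.85·0.5500 + 0.8·0.4500) ≈ 0.5650
After 'pass': P(defective) = 0.15·0.5650 / (0.15·0.5650 + 0.2·0.4350) ≈ 0.4934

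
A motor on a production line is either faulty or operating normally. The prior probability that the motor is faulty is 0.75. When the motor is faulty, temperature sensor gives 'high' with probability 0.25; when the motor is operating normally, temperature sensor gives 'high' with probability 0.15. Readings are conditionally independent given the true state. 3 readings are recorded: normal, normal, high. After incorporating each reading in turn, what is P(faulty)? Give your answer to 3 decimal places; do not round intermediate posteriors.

After 'normal': P(faulty) = 0.75·0.7500 / (0.75·0.7500 + 0.85·0.2500) ≈ 0.7258
After 'normal': P(faulty) = 0.75·0.7258 / (0.75·0.7258 + 0.85·0.2742) ≈ 0.7002
After 'high': P(faulty) = 0.25·0.7002 / (0.25·0.7002 + 0.15·0.2998) ≈ 0.7956

0.796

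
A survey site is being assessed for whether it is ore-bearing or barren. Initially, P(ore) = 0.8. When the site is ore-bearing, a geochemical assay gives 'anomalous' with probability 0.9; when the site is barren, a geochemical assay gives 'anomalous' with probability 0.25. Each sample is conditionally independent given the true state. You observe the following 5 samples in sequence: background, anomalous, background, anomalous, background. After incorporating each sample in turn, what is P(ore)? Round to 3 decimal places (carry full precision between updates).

0.109

After 'background': P(ore) = 0.1·0.8000 / (0.1·0.8000 + 0.75·0.2000) ≈ 0.3478
After 'anomalous': P(ore) = 0.9·0.3478 / (0.9·0.3478 + 0.25·0.6522) ≈ 0.6575
After 'background': P(ore) = 0.1·0.6575 / (0.1·0.6575 + 0.75·0.3425) ≈ 0.2038
After 'anomalous': P(ore) = 0.9·0.2038 / (0.9·0.2038 + 0.25·0.7962) ≈ 0.4796
After 'background': P(ore) = 0.1·0.4796 / (0.1·0.4796 + 0.75·0.5204) ≈ 0.1094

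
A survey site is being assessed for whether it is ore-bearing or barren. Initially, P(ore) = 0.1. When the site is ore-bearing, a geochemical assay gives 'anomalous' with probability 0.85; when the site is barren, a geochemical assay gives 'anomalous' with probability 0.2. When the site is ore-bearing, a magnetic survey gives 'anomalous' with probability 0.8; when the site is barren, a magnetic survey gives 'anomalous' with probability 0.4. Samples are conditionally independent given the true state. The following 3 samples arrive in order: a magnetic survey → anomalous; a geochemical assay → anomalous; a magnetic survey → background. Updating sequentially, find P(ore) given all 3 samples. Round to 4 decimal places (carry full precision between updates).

0.2394

After a magnetic survey='anomalous': P(ore) = 0.8·0.1000 / (0.8·0.1000 + 0.4·0.9000) ≈ 0.1818
After a geochemical assay='anomalous': P(ore) = 0.85·0.1818 / (0.85·0.1818 + 0.2·0.8182) ≈ 0.4857
After a magnetic survey='background': P(ore) = 0.2·0.4857 / (0.2·0.4857 + 0.6·0.5143) ≈ 0.2394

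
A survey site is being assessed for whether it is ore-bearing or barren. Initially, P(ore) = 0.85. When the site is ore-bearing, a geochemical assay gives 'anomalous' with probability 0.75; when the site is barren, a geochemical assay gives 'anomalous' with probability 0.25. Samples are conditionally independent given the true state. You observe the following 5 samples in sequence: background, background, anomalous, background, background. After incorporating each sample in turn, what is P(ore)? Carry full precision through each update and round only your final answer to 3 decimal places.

0.173

After 'background': P(ore) = 0.25·0.8500 / (0.25·0.8500 + 0.75·0.1500) ≈ 0.6538
After 'background': P(ore) = 0.25·0.6538 / (0.25·0.6538 + 0.75·0.3462) ≈ 0.3864
After 'anomalous': P(ore) = 0.75·0.3864 / (0.75·0.3864 + 0.25·0.6136) ≈ 0.6538
After 'background': P(ore) = 0.25·0.6538 / (0.25·0.6538 + 0.75·0.3462) ≈ 0.3864
After 'background': P(ore) = 0.25·0.3864 / (0.25·0.3864 + 0.75·0.6136) ≈ 0.1735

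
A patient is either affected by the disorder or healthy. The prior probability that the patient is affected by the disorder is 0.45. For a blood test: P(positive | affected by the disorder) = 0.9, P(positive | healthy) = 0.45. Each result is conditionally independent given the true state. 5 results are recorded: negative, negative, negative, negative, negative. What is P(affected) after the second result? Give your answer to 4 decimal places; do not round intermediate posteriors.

After 'negative': P(affected) = 0.1·0.4500 / (0.1·0.4500 + 0.55·0.5500) ≈ 0.1295
After 'negative': P(affected) = 0.1·0.1295 / (0.1·0.1295 + 0.55·0.8705) ≈ 0.0263

0.0263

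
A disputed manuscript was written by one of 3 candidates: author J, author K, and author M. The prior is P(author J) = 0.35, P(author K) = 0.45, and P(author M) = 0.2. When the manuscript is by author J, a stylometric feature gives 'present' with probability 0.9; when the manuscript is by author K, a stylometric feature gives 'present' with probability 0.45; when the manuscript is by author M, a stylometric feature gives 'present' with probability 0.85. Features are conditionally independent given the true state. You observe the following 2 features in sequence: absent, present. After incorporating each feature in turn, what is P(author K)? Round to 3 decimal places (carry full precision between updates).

Each posterior becomes the prior for the next update.
After 'absent': normaliser = 0.1·0.3500 + 0.55·0.4500 + 0.15·0.2000; P(author J) ≈ 0.1120, P(author K) ≈ 0.7920, P(author M) ≈ 0.0960
After 'present': normaliser = 0.9·0.1120 + 0.45·0.7920 + 0.85·0.0960; P(author J) ≈ 0.1871, P(author K) ≈ 0.6615, P(author M) ≈ 0.1514

0.661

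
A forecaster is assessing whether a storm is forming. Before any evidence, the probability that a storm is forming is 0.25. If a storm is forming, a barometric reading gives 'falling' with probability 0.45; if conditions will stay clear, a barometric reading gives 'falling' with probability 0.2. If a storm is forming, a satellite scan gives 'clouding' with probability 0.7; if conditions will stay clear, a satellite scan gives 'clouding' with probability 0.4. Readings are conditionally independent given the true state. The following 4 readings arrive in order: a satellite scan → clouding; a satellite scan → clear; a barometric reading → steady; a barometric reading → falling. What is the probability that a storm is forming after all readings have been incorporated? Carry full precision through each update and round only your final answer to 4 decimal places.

After a satellite scan='clouding': P(storm) = 0.7·0.2500 / (0.7·0.2500 + 0.4·0.7500) ≈ 0.3684
After a satellite scan='clear': P(storm) = 0.3·0.3684 / (0.3·0.3684 + 0.6·0.6316) ≈ 0.2258
After a barometric reading='steady': P(storm) = 0.55·0.2258 / (0.55·0.2258 + 0.8·0.7742) ≈ 0.1670
After a barometric reading='falling': P(storm) = 0.45·0.1670 / (0.45·0.1670 + 0.2·0.8330) ≈ 0.3109

0.3109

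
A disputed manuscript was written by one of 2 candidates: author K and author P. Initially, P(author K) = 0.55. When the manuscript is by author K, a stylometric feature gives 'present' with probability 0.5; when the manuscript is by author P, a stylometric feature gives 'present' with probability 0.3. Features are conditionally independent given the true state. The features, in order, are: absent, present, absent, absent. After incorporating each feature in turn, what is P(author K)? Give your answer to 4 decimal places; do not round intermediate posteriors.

Each posterior becomes the prior for the next update.
After 'absent': P(author K) = 0.5·0.5500 / (0.5·0.5500 + 0.7·0.4500) ≈ 0.4661
After 'present': P(author K) = 0.5·0.4661 / (0.5·0.4661 + 0.3·0.5339) ≈ 0.5927
After 'absent': P(author K) = 0.5·0.5927 / (0.5·0.5927 + 0.7·0.4073) ≈ 0.5096
After 'absent': P(author K) = 0.5·0.5096 / (0.5·0.5096 + 0.7·0.4904) ≈ 0.4261

0.4261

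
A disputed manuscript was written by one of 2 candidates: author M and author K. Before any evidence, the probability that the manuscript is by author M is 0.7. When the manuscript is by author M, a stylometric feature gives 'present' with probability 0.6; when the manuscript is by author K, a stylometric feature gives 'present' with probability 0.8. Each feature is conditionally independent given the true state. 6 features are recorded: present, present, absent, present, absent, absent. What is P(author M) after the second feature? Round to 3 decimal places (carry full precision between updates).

Apply Bayes' rule sequentially, carrying P(author M) forward.
After 'present': P(author M) = 0.6·0.7000 / (0.6·0.7000 + 0.8·0.3000) ≈ 0.6364
After 'present': P(author M) = 0.6·0.6364 / (0.6·0.6364 + 0.8·0.3636) ≈ 0.5676

0.568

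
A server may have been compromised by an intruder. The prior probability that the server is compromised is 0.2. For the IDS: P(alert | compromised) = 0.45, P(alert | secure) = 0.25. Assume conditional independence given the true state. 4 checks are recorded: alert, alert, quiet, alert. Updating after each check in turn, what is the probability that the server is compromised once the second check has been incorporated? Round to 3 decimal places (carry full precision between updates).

Each posterior becomes the prior for the next update.
After 'alert': P(compromised) = 0.45·0.2000 / (0.45·0.2000 + 0.25·0.8000) ≈ 0.3103
After 'alert': P(compromised) = 0.45·0.3103 / (0.45·0.3103 + 0.25·0.6897) ≈ 0.4475

0.448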